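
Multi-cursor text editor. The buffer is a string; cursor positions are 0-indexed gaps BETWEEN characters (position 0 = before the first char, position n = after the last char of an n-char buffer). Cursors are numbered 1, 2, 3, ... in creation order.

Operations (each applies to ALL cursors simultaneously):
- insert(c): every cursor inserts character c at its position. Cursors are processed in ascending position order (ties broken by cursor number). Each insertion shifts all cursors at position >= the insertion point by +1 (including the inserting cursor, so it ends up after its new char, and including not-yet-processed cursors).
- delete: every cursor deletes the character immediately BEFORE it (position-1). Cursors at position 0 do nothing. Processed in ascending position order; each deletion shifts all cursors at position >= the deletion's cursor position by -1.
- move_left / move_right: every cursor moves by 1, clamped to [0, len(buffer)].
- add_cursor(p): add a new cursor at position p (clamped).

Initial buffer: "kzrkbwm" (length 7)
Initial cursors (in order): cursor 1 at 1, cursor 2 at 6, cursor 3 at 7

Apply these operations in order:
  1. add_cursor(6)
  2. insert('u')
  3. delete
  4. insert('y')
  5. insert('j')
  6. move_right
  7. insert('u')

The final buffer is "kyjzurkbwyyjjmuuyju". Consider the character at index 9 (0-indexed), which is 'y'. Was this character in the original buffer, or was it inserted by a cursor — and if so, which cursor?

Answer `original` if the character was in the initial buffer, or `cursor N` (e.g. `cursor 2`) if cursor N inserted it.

Answer: cursor 2

Derivation:
After op 1 (add_cursor(6)): buffer="kzrkbwm" (len 7), cursors c1@1 c2@6 c4@6 c3@7, authorship .......
After op 2 (insert('u')): buffer="kuzrkbwuumu" (len 11), cursors c1@2 c2@9 c4@9 c3@11, authorship .1.....24.3
After op 3 (delete): buffer="kzrkbwm" (len 7), cursors c1@1 c2@6 c4@6 c3@7, authorship .......
After op 4 (insert('y')): buffer="kyzrkbwyymy" (len 11), cursors c1@2 c2@9 c4@9 c3@11, authorship .1.....24.3
After op 5 (insert('j')): buffer="kyjzrkbwyyjjmyj" (len 15), cursors c1@3 c2@12 c4@12 c3@15, authorship .11.....2424.33
After op 6 (move_right): buffer="kyjzrkbwyyjjmyj" (len 15), cursors c1@4 c2@13 c4@13 c3@15, authorship .11.....2424.33
After op 7 (insert('u')): buffer="kyjzurkbwyyjjmuuyju" (len 19), cursors c1@5 c2@16 c4@16 c3@19, authorship .11.1....2424.24333
Authorship (.=original, N=cursor N): . 1 1 . 1 . . . . 2 4 2 4 . 2 4 3 3 3
Index 9: author = 2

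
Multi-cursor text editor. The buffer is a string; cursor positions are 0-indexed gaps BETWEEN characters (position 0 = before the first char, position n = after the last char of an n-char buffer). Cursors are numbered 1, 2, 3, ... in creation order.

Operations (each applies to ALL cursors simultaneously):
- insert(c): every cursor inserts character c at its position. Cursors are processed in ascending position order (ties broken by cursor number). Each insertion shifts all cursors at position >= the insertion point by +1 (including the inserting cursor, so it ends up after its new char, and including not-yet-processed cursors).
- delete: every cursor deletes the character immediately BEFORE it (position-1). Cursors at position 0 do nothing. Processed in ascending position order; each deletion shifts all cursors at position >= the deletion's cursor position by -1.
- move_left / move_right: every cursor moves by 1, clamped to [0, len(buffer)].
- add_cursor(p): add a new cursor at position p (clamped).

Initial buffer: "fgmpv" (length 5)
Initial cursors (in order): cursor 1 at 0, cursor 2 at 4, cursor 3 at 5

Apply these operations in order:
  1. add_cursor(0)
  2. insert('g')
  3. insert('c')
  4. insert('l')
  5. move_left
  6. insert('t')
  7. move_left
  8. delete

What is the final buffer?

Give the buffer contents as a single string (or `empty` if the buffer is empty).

After op 1 (add_cursor(0)): buffer="fgmpv" (len 5), cursors c1@0 c4@0 c2@4 c3@5, authorship .....
After op 2 (insert('g')): buffer="ggfgmpgvg" (len 9), cursors c1@2 c4@2 c2@7 c3@9, authorship 14....2.3
After op 3 (insert('c')): buffer="ggccfgmpgcvgc" (len 13), cursors c1@4 c4@4 c2@10 c3@13, authorship 1414....22.33
After op 4 (insert('l')): buffer="ggccllfgmpgclvgcl" (len 17), cursors c1@6 c4@6 c2@13 c3@17, authorship 141414....222.333
After op 5 (move_left): buffer="ggccllfgmpgclvgcl" (len 17), cursors c1@5 c4@5 c2@12 c3@16, authorship 141414....222.333
After op 6 (insert('t')): buffer="ggcclttlfgmpgctlvgctl" (len 21), cursors c1@7 c4@7 c2@15 c3@20, authorship 14141144....2222.3333
After op 7 (move_left): buffer="ggcclttlfgmpgctlvgctl" (len 21), cursors c1@6 c4@6 c2@14 c3@19, authorship 14141144....2222.3333
After op 8 (delete): buffer="ggcctlfgmpgtlvgtl" (len 17), cursors c1@4 c4@4 c2@11 c3@15, authorship 141444....222.333

Answer: ggcctlfgmpgtlvgtl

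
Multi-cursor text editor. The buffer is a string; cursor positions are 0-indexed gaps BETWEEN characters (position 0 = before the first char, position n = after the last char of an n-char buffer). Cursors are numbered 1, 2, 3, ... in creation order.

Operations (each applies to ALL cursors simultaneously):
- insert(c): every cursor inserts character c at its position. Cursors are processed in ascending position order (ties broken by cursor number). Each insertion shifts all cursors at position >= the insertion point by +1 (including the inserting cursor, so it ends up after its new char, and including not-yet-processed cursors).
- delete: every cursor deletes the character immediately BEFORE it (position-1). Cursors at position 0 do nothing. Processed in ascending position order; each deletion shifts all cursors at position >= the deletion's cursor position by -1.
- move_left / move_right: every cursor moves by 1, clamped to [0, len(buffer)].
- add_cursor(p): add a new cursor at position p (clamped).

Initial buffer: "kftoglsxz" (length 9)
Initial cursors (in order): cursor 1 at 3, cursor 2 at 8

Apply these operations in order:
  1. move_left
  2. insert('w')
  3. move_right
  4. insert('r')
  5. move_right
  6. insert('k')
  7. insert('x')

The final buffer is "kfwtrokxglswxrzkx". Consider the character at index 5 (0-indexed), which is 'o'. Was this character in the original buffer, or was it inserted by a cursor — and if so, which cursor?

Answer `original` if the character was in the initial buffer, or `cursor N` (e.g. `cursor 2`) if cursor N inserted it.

Answer: original

Derivation:
After op 1 (move_left): buffer="kftoglsxz" (len 9), cursors c1@2 c2@7, authorship .........
After op 2 (insert('w')): buffer="kfwtoglswxz" (len 11), cursors c1@3 c2@9, authorship ..1.....2..
After op 3 (move_right): buffer="kfwtoglswxz" (len 11), cursors c1@4 c2@10, authorship ..1.....2..
After op 4 (insert('r')): buffer="kfwtroglswxrz" (len 13), cursors c1@5 c2@12, authorship ..1.1....2.2.
After op 5 (move_right): buffer="kfwtroglswxrz" (len 13), cursors c1@6 c2@13, authorship ..1.1....2.2.
After op 6 (insert('k')): buffer="kfwtrokglswxrzk" (len 15), cursors c1@7 c2@15, authorship ..1.1.1...2.2.2
After op 7 (insert('x')): buffer="kfwtrokxglswxrzkx" (len 17), cursors c1@8 c2@17, authorship ..1.1.11...2.2.22
Authorship (.=original, N=cursor N): . . 1 . 1 . 1 1 . . . 2 . 2 . 2 2
Index 5: author = original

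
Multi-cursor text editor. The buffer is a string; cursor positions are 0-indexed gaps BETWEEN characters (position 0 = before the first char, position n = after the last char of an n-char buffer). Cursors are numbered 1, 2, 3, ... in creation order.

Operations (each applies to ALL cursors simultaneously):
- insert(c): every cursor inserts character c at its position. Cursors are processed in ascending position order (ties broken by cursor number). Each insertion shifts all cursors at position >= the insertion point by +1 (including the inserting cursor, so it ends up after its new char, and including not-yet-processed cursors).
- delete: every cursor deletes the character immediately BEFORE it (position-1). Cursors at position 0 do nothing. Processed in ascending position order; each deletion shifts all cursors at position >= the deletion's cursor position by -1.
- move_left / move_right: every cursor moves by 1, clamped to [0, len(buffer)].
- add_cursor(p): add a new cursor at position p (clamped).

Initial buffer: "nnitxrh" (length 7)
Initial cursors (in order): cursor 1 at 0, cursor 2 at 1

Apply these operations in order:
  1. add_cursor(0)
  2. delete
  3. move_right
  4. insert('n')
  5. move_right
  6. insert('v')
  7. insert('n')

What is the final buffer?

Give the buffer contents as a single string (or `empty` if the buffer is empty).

After op 1 (add_cursor(0)): buffer="nnitxrh" (len 7), cursors c1@0 c3@0 c2@1, authorship .......
After op 2 (delete): buffer="nitxrh" (len 6), cursors c1@0 c2@0 c3@0, authorship ......
After op 3 (move_right): buffer="nitxrh" (len 6), cursors c1@1 c2@1 c3@1, authorship ......
After op 4 (insert('n')): buffer="nnnnitxrh" (len 9), cursors c1@4 c2@4 c3@4, authorship .123.....
After op 5 (move_right): buffer="nnnnitxrh" (len 9), cursors c1@5 c2@5 c3@5, authorship .123.....
After op 6 (insert('v')): buffer="nnnnivvvtxrh" (len 12), cursors c1@8 c2@8 c3@8, authorship .123.123....
After op 7 (insert('n')): buffer="nnnnivvvnnntxrh" (len 15), cursors c1@11 c2@11 c3@11, authorship .123.123123....

Answer: nnnnivvvnnntxrh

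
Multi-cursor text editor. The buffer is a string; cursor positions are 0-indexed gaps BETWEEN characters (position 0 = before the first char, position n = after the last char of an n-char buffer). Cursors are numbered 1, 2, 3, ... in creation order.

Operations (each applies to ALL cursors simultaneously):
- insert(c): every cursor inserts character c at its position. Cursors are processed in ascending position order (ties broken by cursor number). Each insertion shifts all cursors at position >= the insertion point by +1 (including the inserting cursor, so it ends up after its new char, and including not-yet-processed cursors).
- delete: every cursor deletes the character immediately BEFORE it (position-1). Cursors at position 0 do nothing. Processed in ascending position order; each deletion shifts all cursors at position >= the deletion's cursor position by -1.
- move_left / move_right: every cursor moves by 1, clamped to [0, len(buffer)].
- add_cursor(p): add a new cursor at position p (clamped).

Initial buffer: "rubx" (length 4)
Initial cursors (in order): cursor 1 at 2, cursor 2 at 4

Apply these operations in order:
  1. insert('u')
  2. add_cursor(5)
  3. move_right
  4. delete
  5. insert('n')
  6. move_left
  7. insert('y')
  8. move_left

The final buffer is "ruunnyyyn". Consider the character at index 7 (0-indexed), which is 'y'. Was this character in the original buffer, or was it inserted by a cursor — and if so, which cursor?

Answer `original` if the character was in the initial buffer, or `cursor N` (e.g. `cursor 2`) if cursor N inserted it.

After op 1 (insert('u')): buffer="ruubxu" (len 6), cursors c1@3 c2@6, authorship ..1..2
After op 2 (add_cursor(5)): buffer="ruubxu" (len 6), cursors c1@3 c3@5 c2@6, authorship ..1..2
After op 3 (move_right): buffer="ruubxu" (len 6), cursors c1@4 c2@6 c3@6, authorship ..1..2
After op 4 (delete): buffer="ruu" (len 3), cursors c1@3 c2@3 c3@3, authorship ..1
After op 5 (insert('n')): buffer="ruunnn" (len 6), cursors c1@6 c2@6 c3@6, authorship ..1123
After op 6 (move_left): buffer="ruunnn" (len 6), cursors c1@5 c2@5 c3@5, authorship ..1123
After op 7 (insert('y')): buffer="ruunnyyyn" (len 9), cursors c1@8 c2@8 c3@8, authorship ..1121233
After op 8 (move_left): buffer="ruunnyyyn" (len 9), cursors c1@7 c2@7 c3@7, authorship ..1121233
Authorship (.=original, N=cursor N): . . 1 1 2 1 2 3 3
Index 7: author = 3

Answer: cursor 3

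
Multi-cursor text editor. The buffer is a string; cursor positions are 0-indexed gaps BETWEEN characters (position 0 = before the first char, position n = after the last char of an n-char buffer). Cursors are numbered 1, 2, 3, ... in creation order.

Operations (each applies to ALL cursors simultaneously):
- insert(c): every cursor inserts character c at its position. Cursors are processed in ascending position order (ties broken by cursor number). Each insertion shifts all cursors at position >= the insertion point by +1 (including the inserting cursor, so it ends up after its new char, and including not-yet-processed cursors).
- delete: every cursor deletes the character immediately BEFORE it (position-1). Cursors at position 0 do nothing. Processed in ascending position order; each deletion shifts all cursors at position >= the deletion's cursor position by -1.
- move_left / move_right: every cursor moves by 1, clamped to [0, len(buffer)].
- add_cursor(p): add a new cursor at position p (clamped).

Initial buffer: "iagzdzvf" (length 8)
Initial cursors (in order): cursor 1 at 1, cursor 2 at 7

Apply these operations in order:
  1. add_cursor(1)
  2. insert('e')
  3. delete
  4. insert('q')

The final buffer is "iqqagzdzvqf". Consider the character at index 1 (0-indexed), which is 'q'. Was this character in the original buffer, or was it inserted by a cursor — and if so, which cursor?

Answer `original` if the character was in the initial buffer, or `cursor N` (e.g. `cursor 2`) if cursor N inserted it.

Answer: cursor 1

Derivation:
After op 1 (add_cursor(1)): buffer="iagzdzvf" (len 8), cursors c1@1 c3@1 c2@7, authorship ........
After op 2 (insert('e')): buffer="ieeagzdzvef" (len 11), cursors c1@3 c3@3 c2@10, authorship .13......2.
After op 3 (delete): buffer="iagzdzvf" (len 8), cursors c1@1 c3@1 c2@7, authorship ........
After op 4 (insert('q')): buffer="iqqagzdzvqf" (len 11), cursors c1@3 c3@3 c2@10, authorship .13......2.
Authorship (.=original, N=cursor N): . 1 3 . . . . . . 2 .
Index 1: author = 1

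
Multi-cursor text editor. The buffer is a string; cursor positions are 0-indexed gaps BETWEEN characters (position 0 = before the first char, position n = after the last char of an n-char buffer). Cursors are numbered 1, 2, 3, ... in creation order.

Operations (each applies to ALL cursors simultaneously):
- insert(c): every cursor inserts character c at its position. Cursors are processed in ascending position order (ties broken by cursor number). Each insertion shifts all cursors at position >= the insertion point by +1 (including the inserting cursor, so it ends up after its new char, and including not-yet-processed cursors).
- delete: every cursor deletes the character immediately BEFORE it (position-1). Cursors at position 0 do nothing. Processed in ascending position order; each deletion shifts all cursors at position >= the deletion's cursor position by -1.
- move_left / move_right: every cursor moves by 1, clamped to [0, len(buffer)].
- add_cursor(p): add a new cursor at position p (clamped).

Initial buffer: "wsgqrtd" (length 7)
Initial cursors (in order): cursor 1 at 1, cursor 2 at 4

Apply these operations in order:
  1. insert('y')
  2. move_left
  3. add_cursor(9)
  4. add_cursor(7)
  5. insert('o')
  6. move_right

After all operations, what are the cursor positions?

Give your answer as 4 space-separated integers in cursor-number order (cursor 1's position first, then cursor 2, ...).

Answer: 3 8 13 11

Derivation:
After op 1 (insert('y')): buffer="wysgqyrtd" (len 9), cursors c1@2 c2@6, authorship .1...2...
After op 2 (move_left): buffer="wysgqyrtd" (len 9), cursors c1@1 c2@5, authorship .1...2...
After op 3 (add_cursor(9)): buffer="wysgqyrtd" (len 9), cursors c1@1 c2@5 c3@9, authorship .1...2...
After op 4 (add_cursor(7)): buffer="wysgqyrtd" (len 9), cursors c1@1 c2@5 c4@7 c3@9, authorship .1...2...
After op 5 (insert('o')): buffer="woysgqoyrotdo" (len 13), cursors c1@2 c2@7 c4@10 c3@13, authorship .11...22.4..3
After op 6 (move_right): buffer="woysgqoyrotdo" (len 13), cursors c1@3 c2@8 c4@11 c3@13, authorship .11...22.4..3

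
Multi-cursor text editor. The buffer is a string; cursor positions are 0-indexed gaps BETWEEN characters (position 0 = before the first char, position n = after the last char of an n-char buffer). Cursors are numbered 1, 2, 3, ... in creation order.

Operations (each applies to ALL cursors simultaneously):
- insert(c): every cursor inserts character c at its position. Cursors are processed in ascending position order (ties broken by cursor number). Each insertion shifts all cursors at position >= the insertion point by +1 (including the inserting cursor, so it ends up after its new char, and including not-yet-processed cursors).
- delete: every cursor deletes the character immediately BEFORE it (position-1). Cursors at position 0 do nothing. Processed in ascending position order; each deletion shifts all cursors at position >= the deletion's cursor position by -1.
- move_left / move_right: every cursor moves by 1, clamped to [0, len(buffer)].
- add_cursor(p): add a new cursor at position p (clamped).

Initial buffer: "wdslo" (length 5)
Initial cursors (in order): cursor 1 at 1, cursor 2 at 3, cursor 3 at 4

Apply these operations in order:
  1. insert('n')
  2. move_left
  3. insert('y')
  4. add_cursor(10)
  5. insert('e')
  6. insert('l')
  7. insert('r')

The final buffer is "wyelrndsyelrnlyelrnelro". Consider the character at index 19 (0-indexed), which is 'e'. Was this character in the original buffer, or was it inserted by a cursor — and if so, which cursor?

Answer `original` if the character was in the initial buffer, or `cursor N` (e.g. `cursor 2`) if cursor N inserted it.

After op 1 (insert('n')): buffer="wndsnlno" (len 8), cursors c1@2 c2@5 c3@7, authorship .1..2.3.
After op 2 (move_left): buffer="wndsnlno" (len 8), cursors c1@1 c2@4 c3@6, authorship .1..2.3.
After op 3 (insert('y')): buffer="wyndsynlyno" (len 11), cursors c1@2 c2@6 c3@9, authorship .11..22.33.
After op 4 (add_cursor(10)): buffer="wyndsynlyno" (len 11), cursors c1@2 c2@6 c3@9 c4@10, authorship .11..22.33.
After op 5 (insert('e')): buffer="wyendsyenlyeneo" (len 15), cursors c1@3 c2@8 c3@12 c4@14, authorship .111..222.3334.
After op 6 (insert('l')): buffer="wyelndsyelnlyelnelo" (len 19), cursors c1@4 c2@10 c3@15 c4@18, authorship .1111..2222.333344.
After op 7 (insert('r')): buffer="wyelrndsyelrnlyelrnelro" (len 23), cursors c1@5 c2@12 c3@18 c4@22, authorship .11111..22222.33333444.
Authorship (.=original, N=cursor N): . 1 1 1 1 1 . . 2 2 2 2 2 . 3 3 3 3 3 4 4 4 .
Index 19: author = 4

Answer: cursor 4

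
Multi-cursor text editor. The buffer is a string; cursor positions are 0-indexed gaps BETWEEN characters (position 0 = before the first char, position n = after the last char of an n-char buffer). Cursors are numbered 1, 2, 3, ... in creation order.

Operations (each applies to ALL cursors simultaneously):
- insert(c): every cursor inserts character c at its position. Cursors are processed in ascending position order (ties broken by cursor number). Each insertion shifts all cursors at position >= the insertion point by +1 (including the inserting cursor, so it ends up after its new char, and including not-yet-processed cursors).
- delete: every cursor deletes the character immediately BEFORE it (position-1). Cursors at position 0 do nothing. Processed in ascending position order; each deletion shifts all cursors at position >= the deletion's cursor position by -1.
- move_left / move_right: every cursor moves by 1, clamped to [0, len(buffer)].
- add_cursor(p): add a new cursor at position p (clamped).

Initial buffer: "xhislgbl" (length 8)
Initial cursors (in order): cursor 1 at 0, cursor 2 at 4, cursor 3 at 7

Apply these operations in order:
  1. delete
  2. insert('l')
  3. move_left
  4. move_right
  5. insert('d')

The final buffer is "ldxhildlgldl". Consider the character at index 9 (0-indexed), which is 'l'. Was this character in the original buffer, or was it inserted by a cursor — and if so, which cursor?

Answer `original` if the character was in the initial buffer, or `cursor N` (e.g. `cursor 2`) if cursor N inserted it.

After op 1 (delete): buffer="xhilgl" (len 6), cursors c1@0 c2@3 c3@5, authorship ......
After op 2 (insert('l')): buffer="lxhillgll" (len 9), cursors c1@1 c2@5 c3@8, authorship 1...2..3.
After op 3 (move_left): buffer="lxhillgll" (len 9), cursors c1@0 c2@4 c3@7, authorship 1...2..3.
After op 4 (move_right): buffer="lxhillgll" (len 9), cursors c1@1 c2@5 c3@8, authorship 1...2..3.
After op 5 (insert('d')): buffer="ldxhildlgldl" (len 12), cursors c1@2 c2@7 c3@11, authorship 11...22..33.
Authorship (.=original, N=cursor N): 1 1 . . . 2 2 . . 3 3 .
Index 9: author = 3

Answer: cursor 3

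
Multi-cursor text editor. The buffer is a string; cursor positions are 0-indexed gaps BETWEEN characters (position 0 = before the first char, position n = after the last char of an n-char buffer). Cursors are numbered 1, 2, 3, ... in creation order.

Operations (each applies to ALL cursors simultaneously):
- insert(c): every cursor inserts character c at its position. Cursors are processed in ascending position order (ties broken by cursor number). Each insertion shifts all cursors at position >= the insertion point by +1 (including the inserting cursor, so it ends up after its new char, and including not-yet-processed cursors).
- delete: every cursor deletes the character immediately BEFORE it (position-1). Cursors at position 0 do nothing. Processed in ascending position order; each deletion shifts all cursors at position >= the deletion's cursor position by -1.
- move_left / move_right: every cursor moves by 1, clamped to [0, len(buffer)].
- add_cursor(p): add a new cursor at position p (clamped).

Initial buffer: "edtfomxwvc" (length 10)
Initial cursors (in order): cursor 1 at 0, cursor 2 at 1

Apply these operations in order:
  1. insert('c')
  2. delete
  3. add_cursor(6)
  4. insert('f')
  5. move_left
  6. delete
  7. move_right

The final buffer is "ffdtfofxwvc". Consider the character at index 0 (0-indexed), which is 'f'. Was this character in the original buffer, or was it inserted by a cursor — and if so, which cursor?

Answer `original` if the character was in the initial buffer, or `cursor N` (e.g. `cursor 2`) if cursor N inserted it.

After op 1 (insert('c')): buffer="cecdtfomxwvc" (len 12), cursors c1@1 c2@3, authorship 1.2.........
After op 2 (delete): buffer="edtfomxwvc" (len 10), cursors c1@0 c2@1, authorship ..........
After op 3 (add_cursor(6)): buffer="edtfomxwvc" (len 10), cursors c1@0 c2@1 c3@6, authorship ..........
After op 4 (insert('f')): buffer="fefdtfomfxwvc" (len 13), cursors c1@1 c2@3 c3@9, authorship 1.2.....3....
After op 5 (move_left): buffer="fefdtfomfxwvc" (len 13), cursors c1@0 c2@2 c3@8, authorship 1.2.....3....
After op 6 (delete): buffer="ffdtfofxwvc" (len 11), cursors c1@0 c2@1 c3@6, authorship 12....3....
After op 7 (move_right): buffer="ffdtfofxwvc" (len 11), cursors c1@1 c2@2 c3@7, authorship 12....3....
Authorship (.=original, N=cursor N): 1 2 . . . . 3 . . . .
Index 0: author = 1

Answer: cursor 1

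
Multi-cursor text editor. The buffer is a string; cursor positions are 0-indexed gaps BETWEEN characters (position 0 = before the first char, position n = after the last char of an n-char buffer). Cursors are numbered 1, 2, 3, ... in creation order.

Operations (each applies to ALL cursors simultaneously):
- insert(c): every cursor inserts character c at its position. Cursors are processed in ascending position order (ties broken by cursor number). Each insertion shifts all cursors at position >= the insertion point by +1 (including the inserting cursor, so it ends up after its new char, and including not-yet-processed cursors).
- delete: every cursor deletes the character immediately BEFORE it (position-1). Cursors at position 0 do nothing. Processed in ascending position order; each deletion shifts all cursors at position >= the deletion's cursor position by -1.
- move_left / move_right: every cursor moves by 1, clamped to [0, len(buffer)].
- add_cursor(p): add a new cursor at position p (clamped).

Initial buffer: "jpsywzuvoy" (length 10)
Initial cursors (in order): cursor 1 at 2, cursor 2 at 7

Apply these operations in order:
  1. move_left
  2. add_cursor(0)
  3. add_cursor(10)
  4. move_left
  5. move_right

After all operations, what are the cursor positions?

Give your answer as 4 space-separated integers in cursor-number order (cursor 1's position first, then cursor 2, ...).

After op 1 (move_left): buffer="jpsywzuvoy" (len 10), cursors c1@1 c2@6, authorship ..........
After op 2 (add_cursor(0)): buffer="jpsywzuvoy" (len 10), cursors c3@0 c1@1 c2@6, authorship ..........
After op 3 (add_cursor(10)): buffer="jpsywzuvoy" (len 10), cursors c3@0 c1@1 c2@6 c4@10, authorship ..........
After op 4 (move_left): buffer="jpsywzuvoy" (len 10), cursors c1@0 c3@0 c2@5 c4@9, authorship ..........
After op 5 (move_right): buffer="jpsywzuvoy" (len 10), cursors c1@1 c3@1 c2@6 c4@10, authorship ..........

Answer: 1 6 1 10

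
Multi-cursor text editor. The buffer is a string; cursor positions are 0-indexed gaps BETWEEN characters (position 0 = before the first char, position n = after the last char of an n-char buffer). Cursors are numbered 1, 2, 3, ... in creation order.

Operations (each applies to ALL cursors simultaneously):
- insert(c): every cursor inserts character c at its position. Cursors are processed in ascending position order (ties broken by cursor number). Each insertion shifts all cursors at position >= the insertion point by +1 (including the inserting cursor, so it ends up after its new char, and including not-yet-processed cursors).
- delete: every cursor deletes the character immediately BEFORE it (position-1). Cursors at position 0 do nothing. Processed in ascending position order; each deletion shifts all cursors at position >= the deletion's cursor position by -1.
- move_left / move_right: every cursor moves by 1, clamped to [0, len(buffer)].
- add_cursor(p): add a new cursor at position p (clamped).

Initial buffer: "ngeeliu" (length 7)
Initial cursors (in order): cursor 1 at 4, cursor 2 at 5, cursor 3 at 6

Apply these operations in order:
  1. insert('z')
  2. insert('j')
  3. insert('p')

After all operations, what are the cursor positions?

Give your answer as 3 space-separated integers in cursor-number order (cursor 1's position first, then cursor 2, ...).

After op 1 (insert('z')): buffer="ngeezlzizu" (len 10), cursors c1@5 c2@7 c3@9, authorship ....1.2.3.
After op 2 (insert('j')): buffer="ngeezjlzjizju" (len 13), cursors c1@6 c2@9 c3@12, authorship ....11.22.33.
After op 3 (insert('p')): buffer="ngeezjplzjpizjpu" (len 16), cursors c1@7 c2@11 c3@15, authorship ....111.222.333.

Answer: 7 11 15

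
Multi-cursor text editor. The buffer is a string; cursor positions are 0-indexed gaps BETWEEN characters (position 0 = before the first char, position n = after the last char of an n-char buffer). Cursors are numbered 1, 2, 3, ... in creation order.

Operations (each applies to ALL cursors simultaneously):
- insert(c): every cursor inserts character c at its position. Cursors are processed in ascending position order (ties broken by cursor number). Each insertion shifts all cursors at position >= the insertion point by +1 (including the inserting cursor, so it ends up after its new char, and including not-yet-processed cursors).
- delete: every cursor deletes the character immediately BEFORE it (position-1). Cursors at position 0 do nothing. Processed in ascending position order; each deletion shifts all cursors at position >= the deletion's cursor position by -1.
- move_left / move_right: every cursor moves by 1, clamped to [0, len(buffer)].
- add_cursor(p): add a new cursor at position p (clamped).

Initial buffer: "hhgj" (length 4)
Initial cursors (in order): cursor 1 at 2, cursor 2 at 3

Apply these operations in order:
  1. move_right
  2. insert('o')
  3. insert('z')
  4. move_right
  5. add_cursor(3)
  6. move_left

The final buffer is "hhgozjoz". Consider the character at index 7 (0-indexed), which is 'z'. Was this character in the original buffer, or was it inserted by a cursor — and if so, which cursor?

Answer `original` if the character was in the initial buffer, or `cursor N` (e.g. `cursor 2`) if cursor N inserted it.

Answer: cursor 2

Derivation:
After op 1 (move_right): buffer="hhgj" (len 4), cursors c1@3 c2@4, authorship ....
After op 2 (insert('o')): buffer="hhgojo" (len 6), cursors c1@4 c2@6, authorship ...1.2
After op 3 (insert('z')): buffer="hhgozjoz" (len 8), cursors c1@5 c2@8, authorship ...11.22
After op 4 (move_right): buffer="hhgozjoz" (len 8), cursors c1@6 c2@8, authorship ...11.22
After op 5 (add_cursor(3)): buffer="hhgozjoz" (len 8), cursors c3@3 c1@6 c2@8, authorship ...11.22
After op 6 (move_left): buffer="hhgozjoz" (len 8), cursors c3@2 c1@5 c2@7, authorship ...11.22
Authorship (.=original, N=cursor N): . . . 1 1 . 2 2
Index 7: author = 2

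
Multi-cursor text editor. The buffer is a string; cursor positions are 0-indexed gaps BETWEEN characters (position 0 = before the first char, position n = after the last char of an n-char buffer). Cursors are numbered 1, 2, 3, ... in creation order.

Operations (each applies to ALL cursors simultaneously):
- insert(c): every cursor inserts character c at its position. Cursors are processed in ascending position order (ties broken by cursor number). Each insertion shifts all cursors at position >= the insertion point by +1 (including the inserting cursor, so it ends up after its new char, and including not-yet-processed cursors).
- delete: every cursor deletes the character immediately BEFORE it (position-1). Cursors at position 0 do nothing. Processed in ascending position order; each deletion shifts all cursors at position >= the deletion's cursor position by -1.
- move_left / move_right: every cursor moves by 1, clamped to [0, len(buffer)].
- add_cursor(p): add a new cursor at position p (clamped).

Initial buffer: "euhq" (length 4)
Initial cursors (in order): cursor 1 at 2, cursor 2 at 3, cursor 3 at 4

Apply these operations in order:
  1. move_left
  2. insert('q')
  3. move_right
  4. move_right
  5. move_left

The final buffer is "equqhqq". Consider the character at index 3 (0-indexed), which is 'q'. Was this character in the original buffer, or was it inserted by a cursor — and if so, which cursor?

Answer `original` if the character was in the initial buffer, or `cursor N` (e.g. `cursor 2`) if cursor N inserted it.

Answer: cursor 2

Derivation:
After op 1 (move_left): buffer="euhq" (len 4), cursors c1@1 c2@2 c3@3, authorship ....
After op 2 (insert('q')): buffer="equqhqq" (len 7), cursors c1@2 c2@4 c3@6, authorship .1.2.3.
After op 3 (move_right): buffer="equqhqq" (len 7), cursors c1@3 c2@5 c3@7, authorship .1.2.3.
After op 4 (move_right): buffer="equqhqq" (len 7), cursors c1@4 c2@6 c3@7, authorship .1.2.3.
After op 5 (move_left): buffer="equqhqq" (len 7), cursors c1@3 c2@5 c3@6, authorship .1.2.3.
Authorship (.=original, N=cursor N): . 1 . 2 . 3 .
Index 3: author = 2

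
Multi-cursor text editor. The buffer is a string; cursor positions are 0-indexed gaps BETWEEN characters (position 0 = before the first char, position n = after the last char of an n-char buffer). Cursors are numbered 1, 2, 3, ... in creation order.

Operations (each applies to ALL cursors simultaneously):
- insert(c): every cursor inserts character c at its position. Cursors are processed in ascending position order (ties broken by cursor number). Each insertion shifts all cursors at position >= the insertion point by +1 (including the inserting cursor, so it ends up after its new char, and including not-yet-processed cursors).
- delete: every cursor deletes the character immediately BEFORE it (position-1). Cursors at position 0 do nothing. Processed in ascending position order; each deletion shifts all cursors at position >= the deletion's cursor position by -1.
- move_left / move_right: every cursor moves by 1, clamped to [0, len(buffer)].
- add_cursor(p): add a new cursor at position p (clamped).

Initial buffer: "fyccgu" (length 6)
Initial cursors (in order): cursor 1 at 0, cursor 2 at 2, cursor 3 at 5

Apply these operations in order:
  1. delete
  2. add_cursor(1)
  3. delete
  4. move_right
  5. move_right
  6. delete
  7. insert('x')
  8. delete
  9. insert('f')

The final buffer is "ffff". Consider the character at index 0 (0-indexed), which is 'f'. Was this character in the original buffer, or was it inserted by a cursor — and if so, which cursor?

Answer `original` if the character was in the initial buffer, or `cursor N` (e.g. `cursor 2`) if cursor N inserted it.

Answer: cursor 1

Derivation:
After op 1 (delete): buffer="fccu" (len 4), cursors c1@0 c2@1 c3@3, authorship ....
After op 2 (add_cursor(1)): buffer="fccu" (len 4), cursors c1@0 c2@1 c4@1 c3@3, authorship ....
After op 3 (delete): buffer="cu" (len 2), cursors c1@0 c2@0 c4@0 c3@1, authorship ..
After op 4 (move_right): buffer="cu" (len 2), cursors c1@1 c2@1 c4@1 c3@2, authorship ..
After op 5 (move_right): buffer="cu" (len 2), cursors c1@2 c2@2 c3@2 c4@2, authorship ..
After op 6 (delete): buffer="" (len 0), cursors c1@0 c2@0 c3@0 c4@0, authorship 
After op 7 (insert('x')): buffer="xxxx" (len 4), cursors c1@4 c2@4 c3@4 c4@4, authorship 1234
After op 8 (delete): buffer="" (len 0), cursors c1@0 c2@0 c3@0 c4@0, authorship 
After op 9 (insert('f')): buffer="ffff" (len 4), cursors c1@4 c2@4 c3@4 c4@4, authorship 1234
Authorship (.=original, N=cursor N): 1 2 3 4
Index 0: author = 1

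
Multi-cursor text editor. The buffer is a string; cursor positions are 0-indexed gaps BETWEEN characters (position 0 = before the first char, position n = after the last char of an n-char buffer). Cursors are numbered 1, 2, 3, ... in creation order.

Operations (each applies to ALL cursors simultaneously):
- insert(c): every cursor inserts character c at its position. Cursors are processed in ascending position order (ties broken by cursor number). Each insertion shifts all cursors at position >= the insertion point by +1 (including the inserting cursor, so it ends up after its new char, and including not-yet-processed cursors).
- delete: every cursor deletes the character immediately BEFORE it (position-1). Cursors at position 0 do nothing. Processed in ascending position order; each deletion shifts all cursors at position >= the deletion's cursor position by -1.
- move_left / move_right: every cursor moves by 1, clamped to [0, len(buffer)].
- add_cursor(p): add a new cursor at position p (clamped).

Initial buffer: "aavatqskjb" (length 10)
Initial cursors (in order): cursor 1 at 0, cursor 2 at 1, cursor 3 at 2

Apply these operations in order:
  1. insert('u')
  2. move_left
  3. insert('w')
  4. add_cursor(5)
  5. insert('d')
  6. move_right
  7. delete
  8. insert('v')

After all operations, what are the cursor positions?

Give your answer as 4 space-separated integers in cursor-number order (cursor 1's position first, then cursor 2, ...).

After op 1 (insert('u')): buffer="uauauvatqskjb" (len 13), cursors c1@1 c2@3 c3@5, authorship 1.2.3........
After op 2 (move_left): buffer="uauauvatqskjb" (len 13), cursors c1@0 c2@2 c3@4, authorship 1.2.3........
After op 3 (insert('w')): buffer="wuawuawuvatqskjb" (len 16), cursors c1@1 c2@4 c3@7, authorship 11.22.33........
After op 4 (add_cursor(5)): buffer="wuawuawuvatqskjb" (len 16), cursors c1@1 c2@4 c4@5 c3@7, authorship 11.22.33........
After op 5 (insert('d')): buffer="wduawdudawduvatqskjb" (len 20), cursors c1@2 c2@6 c4@8 c3@11, authorship 111.2224.333........
After op 6 (move_right): buffer="wduawdudawduvatqskjb" (len 20), cursors c1@3 c2@7 c4@9 c3@12, authorship 111.2224.333........
After op 7 (delete): buffer="wdawddwdvatqskjb" (len 16), cursors c1@2 c2@5 c4@6 c3@8, authorship 11.22433........
After op 8 (insert('v')): buffer="wdvawdvdvwdvvatqskjb" (len 20), cursors c1@3 c2@7 c4@9 c3@12, authorship 111.22244333........

Answer: 3 7 12 9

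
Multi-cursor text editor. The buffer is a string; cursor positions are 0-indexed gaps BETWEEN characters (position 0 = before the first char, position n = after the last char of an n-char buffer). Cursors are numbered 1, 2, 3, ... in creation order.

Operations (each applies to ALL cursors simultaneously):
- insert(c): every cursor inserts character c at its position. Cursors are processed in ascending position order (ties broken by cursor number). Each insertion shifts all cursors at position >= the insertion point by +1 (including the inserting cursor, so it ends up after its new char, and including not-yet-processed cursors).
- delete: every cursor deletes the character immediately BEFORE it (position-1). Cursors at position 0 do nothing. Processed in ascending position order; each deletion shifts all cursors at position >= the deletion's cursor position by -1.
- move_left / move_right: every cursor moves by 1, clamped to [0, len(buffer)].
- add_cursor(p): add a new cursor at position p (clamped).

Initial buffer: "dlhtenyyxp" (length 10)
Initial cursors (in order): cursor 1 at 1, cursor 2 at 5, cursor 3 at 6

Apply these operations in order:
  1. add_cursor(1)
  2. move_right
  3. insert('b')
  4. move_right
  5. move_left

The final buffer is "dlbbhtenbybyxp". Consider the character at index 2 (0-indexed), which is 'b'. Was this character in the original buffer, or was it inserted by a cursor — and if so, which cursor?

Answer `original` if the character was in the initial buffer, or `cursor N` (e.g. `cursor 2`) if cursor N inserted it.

After op 1 (add_cursor(1)): buffer="dlhtenyyxp" (len 10), cursors c1@1 c4@1 c2@5 c3@6, authorship ..........
After op 2 (move_right): buffer="dlhtenyyxp" (len 10), cursors c1@2 c4@2 c2@6 c3@7, authorship ..........
After op 3 (insert('b')): buffer="dlbbhtenbybyxp" (len 14), cursors c1@4 c4@4 c2@9 c3@11, authorship ..14....2.3...
After op 4 (move_right): buffer="dlbbhtenbybyxp" (len 14), cursors c1@5 c4@5 c2@10 c3@12, authorship ..14....2.3...
After op 5 (move_left): buffer="dlbbhtenbybyxp" (len 14), cursors c1@4 c4@4 c2@9 c3@11, authorship ..14....2.3...
Authorship (.=original, N=cursor N): . . 1 4 . . . . 2 . 3 . . .
Index 2: author = 1

Answer: cursor 1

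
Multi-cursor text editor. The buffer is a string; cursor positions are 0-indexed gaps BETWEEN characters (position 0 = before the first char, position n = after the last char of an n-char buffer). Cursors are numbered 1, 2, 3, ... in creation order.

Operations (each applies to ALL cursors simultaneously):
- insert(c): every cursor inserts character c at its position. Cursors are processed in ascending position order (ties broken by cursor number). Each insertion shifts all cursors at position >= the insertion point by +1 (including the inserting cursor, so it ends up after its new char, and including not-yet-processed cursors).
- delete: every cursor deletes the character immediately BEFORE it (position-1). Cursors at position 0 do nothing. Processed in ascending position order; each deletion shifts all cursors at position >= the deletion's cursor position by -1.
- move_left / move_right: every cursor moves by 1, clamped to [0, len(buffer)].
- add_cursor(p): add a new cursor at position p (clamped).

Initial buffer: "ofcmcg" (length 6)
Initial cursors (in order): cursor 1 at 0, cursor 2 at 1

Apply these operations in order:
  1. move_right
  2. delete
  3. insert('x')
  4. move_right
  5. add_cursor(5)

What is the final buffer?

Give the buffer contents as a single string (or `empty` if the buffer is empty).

After op 1 (move_right): buffer="ofcmcg" (len 6), cursors c1@1 c2@2, authorship ......
After op 2 (delete): buffer="cmcg" (len 4), cursors c1@0 c2@0, authorship ....
After op 3 (insert('x')): buffer="xxcmcg" (len 6), cursors c1@2 c2@2, authorship 12....
After op 4 (move_right): buffer="xxcmcg" (len 6), cursors c1@3 c2@3, authorship 12....
After op 5 (add_cursor(5)): buffer="xxcmcg" (len 6), cursors c1@3 c2@3 c3@5, authorship 12....

Answer: xxcmcg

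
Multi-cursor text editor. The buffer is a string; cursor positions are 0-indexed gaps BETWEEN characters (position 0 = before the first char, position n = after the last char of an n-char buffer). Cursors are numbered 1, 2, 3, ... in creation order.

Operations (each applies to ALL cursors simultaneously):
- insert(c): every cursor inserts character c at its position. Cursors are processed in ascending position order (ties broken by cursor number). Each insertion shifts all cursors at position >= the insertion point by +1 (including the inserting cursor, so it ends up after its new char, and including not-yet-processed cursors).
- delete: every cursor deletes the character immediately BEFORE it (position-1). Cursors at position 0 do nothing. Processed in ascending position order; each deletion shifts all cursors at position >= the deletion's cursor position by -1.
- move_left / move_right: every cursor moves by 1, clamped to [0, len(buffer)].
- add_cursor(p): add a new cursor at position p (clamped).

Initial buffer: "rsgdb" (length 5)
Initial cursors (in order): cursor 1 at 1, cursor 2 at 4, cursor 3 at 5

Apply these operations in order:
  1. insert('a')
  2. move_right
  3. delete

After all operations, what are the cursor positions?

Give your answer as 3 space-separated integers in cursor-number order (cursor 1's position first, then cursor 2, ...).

After op 1 (insert('a')): buffer="rasgdaba" (len 8), cursors c1@2 c2@6 c3@8, authorship .1...2.3
After op 2 (move_right): buffer="rasgdaba" (len 8), cursors c1@3 c2@7 c3@8, authorship .1...2.3
After op 3 (delete): buffer="ragda" (len 5), cursors c1@2 c2@5 c3@5, authorship .1..2

Answer: 2 5 5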